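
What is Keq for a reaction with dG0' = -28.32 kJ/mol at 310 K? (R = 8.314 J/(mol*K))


Keq = exp(-dG0 * 1000 / (R * T))
Keq = exp(-(-28.32) * 1000 / (8.314 * 310))
Keq = 59164.2631

59164.2631


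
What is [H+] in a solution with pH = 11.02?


[H+] = 10^(-pH)
[H+] = 10^(-11.02)
[H+] = 9.550e-12 M

9.550e-12 M


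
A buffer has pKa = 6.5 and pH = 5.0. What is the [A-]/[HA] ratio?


[A-]/[HA] = 10^(pH - pKa)
= 10^(5.0 - 6.5)
= 0.0316

0.0316


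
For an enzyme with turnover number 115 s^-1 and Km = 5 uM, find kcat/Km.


Catalytic efficiency = kcat / Km
= 115 / 5
= 23.0 uM^-1*s^-1

23.0 uM^-1*s^-1


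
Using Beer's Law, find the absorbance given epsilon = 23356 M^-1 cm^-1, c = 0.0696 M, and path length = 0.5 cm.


A = epsilon * c * l
A = 23356 * 0.0696 * 0.5
A = 812.7888

812.7888


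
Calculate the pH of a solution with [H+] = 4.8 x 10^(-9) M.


pH = -log10([H+])
pH = -log10(4.8 x 10^(-9))
pH = 8.3188

8.3188


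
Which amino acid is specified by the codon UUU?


Standard genetic code lookup.
Codon UUU -> Phe

Phe


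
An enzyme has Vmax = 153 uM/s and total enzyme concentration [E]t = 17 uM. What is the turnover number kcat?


kcat = Vmax / [E]t
kcat = 153 / 17
kcat = 9.0 s^-1

9.0 s^-1


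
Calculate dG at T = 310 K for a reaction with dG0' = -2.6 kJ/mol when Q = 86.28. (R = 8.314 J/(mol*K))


dG = dG0' + RT * ln(Q) / 1000
dG = -2.6 + 8.314 * 310 * ln(86.28) / 1000
dG = 8.8887 kJ/mol

8.8887 kJ/mol


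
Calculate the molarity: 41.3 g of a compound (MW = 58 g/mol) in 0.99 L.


C = (mass / MW) / volume
C = (41.3 / 58) / 0.99
C = 0.7193 M

0.7193 M


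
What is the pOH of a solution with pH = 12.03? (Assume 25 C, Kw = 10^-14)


pOH = 14 - pH
pOH = 14 - 12.03
pOH = 1.97

1.97


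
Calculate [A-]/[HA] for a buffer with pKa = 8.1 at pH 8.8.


[A-]/[HA] = 10^(pH - pKa)
= 10^(8.8 - 8.1)
= 5.0119

5.0119


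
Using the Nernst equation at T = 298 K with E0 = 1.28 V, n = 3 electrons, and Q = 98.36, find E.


E = E0 - (RT/nF) * ln(Q)
E = 1.28 - (8.314 * 298 / (3 * 96485)) * ln(98.36)
E = 1.2407 V

1.2407 V


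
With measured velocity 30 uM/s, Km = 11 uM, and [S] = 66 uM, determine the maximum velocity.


Vmax = v * (Km + [S]) / [S]
Vmax = 30 * (11 + 66) / 66
Vmax = 35.0 uM/s

35.0 uM/s


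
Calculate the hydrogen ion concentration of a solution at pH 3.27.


[H+] = 10^(-pH)
[H+] = 10^(-3.27)
[H+] = 5.370e-04 M

5.370e-04 M


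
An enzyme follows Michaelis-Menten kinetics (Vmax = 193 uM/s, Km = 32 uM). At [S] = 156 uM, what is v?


v = Vmax * [S] / (Km + [S])
v = 193 * 156 / (32 + 156)
v = 160.1489 uM/s

160.1489 uM/s


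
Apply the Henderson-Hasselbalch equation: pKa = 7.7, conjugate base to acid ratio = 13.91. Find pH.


pH = pKa + log10([A-]/[HA])
pH = 7.7 + log10(13.91)
pH = 8.8433

8.8433


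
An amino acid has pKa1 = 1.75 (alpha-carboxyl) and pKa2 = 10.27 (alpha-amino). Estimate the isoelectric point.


pI = (pKa1 + pKa2) / 2
pI = (1.75 + 10.27) / 2
pI = 6.01

6.01


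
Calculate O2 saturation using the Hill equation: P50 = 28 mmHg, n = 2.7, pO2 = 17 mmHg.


Y = pO2^n / (P50^n + pO2^n)
Y = 17^2.7 / (28^2.7 + 17^2.7)
Y = 20.63%

20.63%


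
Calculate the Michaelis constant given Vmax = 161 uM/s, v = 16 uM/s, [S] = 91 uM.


Km = [S] * (Vmax - v) / v
Km = 91 * (161 - 16) / 16
Km = 824.6875 uM

824.6875 uM


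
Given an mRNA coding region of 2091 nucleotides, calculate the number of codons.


codons = nucleotides / 3
codons = 2091 / 3 = 697

697


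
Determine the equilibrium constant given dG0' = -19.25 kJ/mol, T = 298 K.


Keq = exp(-dG0 * 1000 / (R * T))
Keq = exp(-(-19.25) * 1000 / (8.314 * 298))
Keq = 2367.7693

2367.7693


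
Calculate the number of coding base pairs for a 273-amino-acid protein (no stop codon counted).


Each amino acid = 1 codon = 3 bp
bp = 273 * 3 = 819 bp

819 bp


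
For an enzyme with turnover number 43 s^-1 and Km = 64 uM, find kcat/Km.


Catalytic efficiency = kcat / Km
= 43 / 64
= 0.6719 uM^-1*s^-1

0.6719 uM^-1*s^-1


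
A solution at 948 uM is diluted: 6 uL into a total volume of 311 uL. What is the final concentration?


C2 = C1 * V1 / V2
C2 = 948 * 6 / 311
C2 = 18.2894 uM

18.2894 uM


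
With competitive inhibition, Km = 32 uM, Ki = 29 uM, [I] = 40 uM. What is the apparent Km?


Km_app = Km * (1 + [I]/Ki)
Km_app = 32 * (1 + 40/29)
Km_app = 76.1379 uM

76.1379 uM


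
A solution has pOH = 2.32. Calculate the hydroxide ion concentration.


[OH-] = 10^(-pOH)
[OH-] = 10^(-2.32)
[OH-] = 0.0048 M

0.0048 M


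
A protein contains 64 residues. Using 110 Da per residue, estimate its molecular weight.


MW = n_residues * 110 Da
MW = 64 * 110
MW = 7040 Da

7040 Da


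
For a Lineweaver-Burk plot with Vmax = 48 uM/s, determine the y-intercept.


y-intercept = 1/Vmax
= 1/48
= 0.0208 s/uM

0.0208 s/uM


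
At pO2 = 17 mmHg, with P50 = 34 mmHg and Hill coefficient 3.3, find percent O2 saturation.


Y = pO2^n / (P50^n + pO2^n)
Y = 17^3.3 / (34^3.3 + 17^3.3)
Y = 9.22%

9.22%


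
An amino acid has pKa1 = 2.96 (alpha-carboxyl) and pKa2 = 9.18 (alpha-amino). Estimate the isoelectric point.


pI = (pKa1 + pKa2) / 2
pI = (2.96 + 9.18) / 2
pI = 6.07

6.07


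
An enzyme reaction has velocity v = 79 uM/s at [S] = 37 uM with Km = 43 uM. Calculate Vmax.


Vmax = v * (Km + [S]) / [S]
Vmax = 79 * (43 + 37) / 37
Vmax = 170.8108 uM/s

170.8108 uM/s


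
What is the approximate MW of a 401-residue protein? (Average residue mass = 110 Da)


MW = n_residues * 110 Da
MW = 401 * 110
MW = 44110 Da

44110 Da


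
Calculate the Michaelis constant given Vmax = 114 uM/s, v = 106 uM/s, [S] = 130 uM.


Km = [S] * (Vmax - v) / v
Km = 130 * (114 - 106) / 106
Km = 9.8113 uM

9.8113 uM


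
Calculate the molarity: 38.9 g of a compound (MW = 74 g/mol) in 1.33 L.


C = (mass / MW) / volume
C = (38.9 / 74) / 1.33
C = 0.3952 M

0.3952 M


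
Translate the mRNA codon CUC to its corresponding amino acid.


Standard genetic code lookup.
Codon CUC -> Leu

Leu


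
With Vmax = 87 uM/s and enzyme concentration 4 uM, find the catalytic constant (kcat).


kcat = Vmax / [E]t
kcat = 87 / 4
kcat = 21.75 s^-1

21.75 s^-1


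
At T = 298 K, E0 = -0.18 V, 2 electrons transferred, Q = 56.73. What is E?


E = E0 - (RT/nF) * ln(Q)
E = -0.18 - (8.314 * 298 / (2 * 96485)) * ln(56.73)
E = -0.2318 V

-0.2318 V


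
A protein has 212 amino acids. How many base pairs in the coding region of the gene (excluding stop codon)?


Each amino acid = 1 codon = 3 bp
bp = 212 * 3 = 636 bp

636 bp


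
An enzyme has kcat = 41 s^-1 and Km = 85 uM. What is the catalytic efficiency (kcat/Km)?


Catalytic efficiency = kcat / Km
= 41 / 85
= 0.4824 uM^-1*s^-1

0.4824 uM^-1*s^-1


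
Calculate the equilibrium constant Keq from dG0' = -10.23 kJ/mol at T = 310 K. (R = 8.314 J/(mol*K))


Keq = exp(-dG0 * 1000 / (R * T))
Keq = exp(-(-10.23) * 1000 / (8.314 * 310))
Keq = 52.9426

52.9426


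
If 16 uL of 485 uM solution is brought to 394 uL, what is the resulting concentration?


C2 = C1 * V1 / V2
C2 = 485 * 16 / 394
C2 = 19.6954 uM

19.6954 uM


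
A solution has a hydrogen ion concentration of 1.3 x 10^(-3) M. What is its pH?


pH = -log10([H+])
pH = -log10(1.3 x 10^(-3))
pH = 2.8861

2.8861


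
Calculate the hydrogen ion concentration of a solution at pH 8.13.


[H+] = 10^(-pH)
[H+] = 10^(-8.13)
[H+] = 7.413e-09 M

7.413e-09 M


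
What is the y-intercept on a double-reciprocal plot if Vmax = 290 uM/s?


y-intercept = 1/Vmax
= 1/290
= 0.0034 s/uM

0.0034 s/uM


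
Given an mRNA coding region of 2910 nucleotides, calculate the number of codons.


codons = nucleotides / 3
codons = 2910 / 3 = 970

970


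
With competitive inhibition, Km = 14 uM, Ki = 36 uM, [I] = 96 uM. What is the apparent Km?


Km_app = Km * (1 + [I]/Ki)
Km_app = 14 * (1 + 96/36)
Km_app = 51.3333 uM

51.3333 uM


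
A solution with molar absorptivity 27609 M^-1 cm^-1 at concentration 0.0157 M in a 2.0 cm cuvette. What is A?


A = epsilon * c * l
A = 27609 * 0.0157 * 2.0
A = 866.9226

866.9226


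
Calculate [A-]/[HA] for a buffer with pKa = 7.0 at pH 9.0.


[A-]/[HA] = 10^(pH - pKa)
= 10^(9.0 - 7.0)
= 100.0

100.0


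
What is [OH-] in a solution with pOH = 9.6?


[OH-] = 10^(-pOH)
[OH-] = 10^(-9.6)
[OH-] = 2.512e-10 M

2.512e-10 M


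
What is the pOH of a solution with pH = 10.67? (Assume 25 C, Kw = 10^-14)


pOH = 14 - pH
pOH = 14 - 10.67
pOH = 3.33

3.33


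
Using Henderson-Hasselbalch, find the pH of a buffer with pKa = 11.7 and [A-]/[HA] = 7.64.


pH = pKa + log10([A-]/[HA])
pH = 11.7 + log10(7.64)
pH = 12.5831

12.5831


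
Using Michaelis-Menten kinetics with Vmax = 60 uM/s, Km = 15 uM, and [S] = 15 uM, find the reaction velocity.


v = Vmax * [S] / (Km + [S])
v = 60 * 15 / (15 + 15)
v = 30.0 uM/s

30.0 uM/s


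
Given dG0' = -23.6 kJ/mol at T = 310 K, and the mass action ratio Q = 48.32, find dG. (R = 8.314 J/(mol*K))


dG = dG0' + RT * ln(Q) / 1000
dG = -23.6 + 8.314 * 310 * ln(48.32) / 1000
dG = -13.6055 kJ/mol

-13.6055 kJ/mol


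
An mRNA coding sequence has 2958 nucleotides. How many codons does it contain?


codons = nucleotides / 3
codons = 2958 / 3 = 986

986


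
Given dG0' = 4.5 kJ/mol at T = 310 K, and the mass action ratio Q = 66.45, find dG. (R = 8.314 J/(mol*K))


dG = dG0' + RT * ln(Q) / 1000
dG = 4.5 + 8.314 * 310 * ln(66.45) / 1000
dG = 15.3157 kJ/mol

15.3157 kJ/mol


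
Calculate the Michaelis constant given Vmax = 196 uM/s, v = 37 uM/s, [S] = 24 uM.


Km = [S] * (Vmax - v) / v
Km = 24 * (196 - 37) / 37
Km = 103.1351 uM

103.1351 uM


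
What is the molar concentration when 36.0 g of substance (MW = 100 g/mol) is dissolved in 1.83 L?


C = (mass / MW) / volume
C = (36.0 / 100) / 1.83
C = 0.1967 M

0.1967 M


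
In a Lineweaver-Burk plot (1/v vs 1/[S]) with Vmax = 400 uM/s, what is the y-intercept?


y-intercept = 1/Vmax
= 1/400
= 0.0025 s/uM

0.0025 s/uM


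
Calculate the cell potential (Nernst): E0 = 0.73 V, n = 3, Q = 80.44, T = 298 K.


E = E0 - (RT/nF) * ln(Q)
E = 0.73 - (8.314 * 298 / (3 * 96485)) * ln(80.44)
E = 0.6924 V

0.6924 V


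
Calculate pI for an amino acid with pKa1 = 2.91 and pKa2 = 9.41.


pI = (pKa1 + pKa2) / 2
pI = (2.91 + 9.41) / 2
pI = 6.16

6.16


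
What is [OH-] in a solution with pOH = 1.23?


[OH-] = 10^(-pOH)
[OH-] = 10^(-1.23)
[OH-] = 0.0589 M

0.0589 M


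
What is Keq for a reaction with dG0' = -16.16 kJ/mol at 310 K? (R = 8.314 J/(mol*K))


Keq = exp(-dG0 * 1000 / (R * T))
Keq = exp(-(-16.16) * 1000 / (8.314 * 310))
Keq = 528.4934

528.4934


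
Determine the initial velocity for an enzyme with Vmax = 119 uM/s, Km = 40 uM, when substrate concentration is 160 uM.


v = Vmax * [S] / (Km + [S])
v = 119 * 160 / (40 + 160)
v = 95.2 uM/s

95.2 uM/s


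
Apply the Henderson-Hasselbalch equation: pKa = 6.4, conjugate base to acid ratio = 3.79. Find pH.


pH = pKa + log10([A-]/[HA])
pH = 6.4 + log10(3.79)
pH = 6.9786

6.9786


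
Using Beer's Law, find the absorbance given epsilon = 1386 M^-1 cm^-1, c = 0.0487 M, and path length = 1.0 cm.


A = epsilon * c * l
A = 1386 * 0.0487 * 1.0
A = 67.4982

67.4982


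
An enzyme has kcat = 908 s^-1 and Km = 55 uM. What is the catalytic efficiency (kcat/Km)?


Catalytic efficiency = kcat / Km
= 908 / 55
= 16.5091 uM^-1*s^-1

16.5091 uM^-1*s^-1


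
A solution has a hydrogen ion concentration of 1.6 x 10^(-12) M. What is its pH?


pH = -log10([H+])
pH = -log10(1.6 x 10^(-12))
pH = 11.7959

11.7959


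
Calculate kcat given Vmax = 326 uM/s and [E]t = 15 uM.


kcat = Vmax / [E]t
kcat = 326 / 15
kcat = 21.7333 s^-1

21.7333 s^-1


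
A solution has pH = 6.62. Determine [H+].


[H+] = 10^(-pH)
[H+] = 10^(-6.62)
[H+] = 2.399e-07 M

2.399e-07 M


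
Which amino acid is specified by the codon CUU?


Standard genetic code lookup.
Codon CUU -> Leu

Leu


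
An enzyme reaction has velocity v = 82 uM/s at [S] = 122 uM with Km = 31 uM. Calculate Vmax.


Vmax = v * (Km + [S]) / [S]
Vmax = 82 * (31 + 122) / 122
Vmax = 102.8361 uM/s

102.8361 uM/s


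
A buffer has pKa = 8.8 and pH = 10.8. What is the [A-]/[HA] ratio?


[A-]/[HA] = 10^(pH - pKa)
= 10^(10.8 - 8.8)
= 100.0

100.0


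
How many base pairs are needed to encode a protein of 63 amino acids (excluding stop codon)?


Each amino acid = 1 codon = 3 bp
bp = 63 * 3 = 189 bp

189 bp


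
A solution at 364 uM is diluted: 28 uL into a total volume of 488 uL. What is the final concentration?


C2 = C1 * V1 / V2
C2 = 364 * 28 / 488
C2 = 20.8852 uM

20.8852 uM


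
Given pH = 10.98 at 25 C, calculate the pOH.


pOH = 14 - pH
pOH = 14 - 10.98
pOH = 3.02

3.02


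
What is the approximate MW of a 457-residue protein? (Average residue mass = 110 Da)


MW = n_residues * 110 Da
MW = 457 * 110
MW = 50270 Da

50270 Da


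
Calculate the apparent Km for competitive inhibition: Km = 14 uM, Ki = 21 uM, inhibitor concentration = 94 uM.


Km_app = Km * (1 + [I]/Ki)
Km_app = 14 * (1 + 94/21)
Km_app = 76.6667 uM

76.6667 uM


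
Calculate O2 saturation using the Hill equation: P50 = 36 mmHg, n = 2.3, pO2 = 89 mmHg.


Y = pO2^n / (P50^n + pO2^n)
Y = 89^2.3 / (36^2.3 + 89^2.3)
Y = 88.91%

88.91%


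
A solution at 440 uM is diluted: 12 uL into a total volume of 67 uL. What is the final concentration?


C2 = C1 * V1 / V2
C2 = 440 * 12 / 67
C2 = 78.806 uM

78.806 uM


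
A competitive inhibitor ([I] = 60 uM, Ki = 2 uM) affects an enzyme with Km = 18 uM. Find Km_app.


Km_app = Km * (1 + [I]/Ki)
Km_app = 18 * (1 + 60/2)
Km_app = 558.0 uM

558.0 uM


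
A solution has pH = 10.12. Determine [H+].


[H+] = 10^(-pH)
[H+] = 10^(-10.12)
[H+] = 7.586e-11 M

7.586e-11 M


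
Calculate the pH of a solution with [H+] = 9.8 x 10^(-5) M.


pH = -log10([H+])
pH = -log10(9.8 x 10^(-5))
pH = 4.0088

4.0088


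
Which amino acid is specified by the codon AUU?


Standard genetic code lookup.
Codon AUU -> Ile

Ile


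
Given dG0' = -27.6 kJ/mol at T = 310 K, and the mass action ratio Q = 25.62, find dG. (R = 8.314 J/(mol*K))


dG = dG0' + RT * ln(Q) / 1000
dG = -27.6 + 8.314 * 310 * ln(25.62) / 1000
dG = -19.2407 kJ/mol

-19.2407 kJ/mol


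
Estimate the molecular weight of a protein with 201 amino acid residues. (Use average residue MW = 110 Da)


MW = n_residues * 110 Da
MW = 201 * 110
MW = 22110 Da

22110 Da


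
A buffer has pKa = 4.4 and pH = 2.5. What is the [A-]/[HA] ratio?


[A-]/[HA] = 10^(pH - pKa)
= 10^(2.5 - 4.4)
= 0.0126

0.0126


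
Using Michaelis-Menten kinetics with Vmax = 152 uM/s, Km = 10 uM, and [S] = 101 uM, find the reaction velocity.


v = Vmax * [S] / (Km + [S])
v = 152 * 101 / (10 + 101)
v = 138.3063 uM/s

138.3063 uM/s


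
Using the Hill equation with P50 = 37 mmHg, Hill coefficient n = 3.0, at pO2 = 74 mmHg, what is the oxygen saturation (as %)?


Y = pO2^n / (P50^n + pO2^n)
Y = 74^3.0 / (37^3.0 + 74^3.0)
Y = 88.89%

88.89%


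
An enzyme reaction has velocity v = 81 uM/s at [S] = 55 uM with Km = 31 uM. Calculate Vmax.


Vmax = v * (Km + [S]) / [S]
Vmax = 81 * (31 + 55) / 55
Vmax = 126.6545 uM/s

126.6545 uM/s


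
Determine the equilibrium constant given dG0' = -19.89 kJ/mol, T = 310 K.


Keq = exp(-dG0 * 1000 / (R * T))
Keq = exp(-(-19.89) * 1000 / (8.314 * 310))
Keq = 2246.7924

2246.7924


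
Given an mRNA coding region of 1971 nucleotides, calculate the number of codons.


codons = nucleotides / 3
codons = 1971 / 3 = 657

657


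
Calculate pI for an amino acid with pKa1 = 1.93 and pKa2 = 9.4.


pI = (pKa1 + pKa2) / 2
pI = (1.93 + 9.4) / 2
pI = 5.665

5.665


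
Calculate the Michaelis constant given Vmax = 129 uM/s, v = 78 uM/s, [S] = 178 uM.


Km = [S] * (Vmax - v) / v
Km = 178 * (129 - 78) / 78
Km = 116.3846 uM

116.3846 uM


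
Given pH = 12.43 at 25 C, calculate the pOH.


pOH = 14 - pH
pOH = 14 - 12.43
pOH = 1.57

1.57


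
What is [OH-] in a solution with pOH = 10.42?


[OH-] = 10^(-pOH)
[OH-] = 10^(-10.42)
[OH-] = 3.802e-11 M

3.802e-11 M


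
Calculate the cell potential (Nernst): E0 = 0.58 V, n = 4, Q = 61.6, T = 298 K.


E = E0 - (RT/nF) * ln(Q)
E = 0.58 - (8.314 * 298 / (4 * 96485)) * ln(61.6)
E = 0.5535 V

0.5535 V


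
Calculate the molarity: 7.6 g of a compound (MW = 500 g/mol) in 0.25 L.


C = (mass / MW) / volume
C = (7.6 / 500) / 0.25
C = 0.0608 M

0.0608 M


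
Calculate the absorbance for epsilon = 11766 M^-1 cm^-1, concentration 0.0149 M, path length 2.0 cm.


A = epsilon * c * l
A = 11766 * 0.0149 * 2.0
A = 350.6268

350.6268


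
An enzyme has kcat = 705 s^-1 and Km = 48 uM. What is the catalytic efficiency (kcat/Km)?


Catalytic efficiency = kcat / Km
= 705 / 48
= 14.6875 uM^-1*s^-1

14.6875 uM^-1*s^-1


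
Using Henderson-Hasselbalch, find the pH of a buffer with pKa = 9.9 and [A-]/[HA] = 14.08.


pH = pKa + log10([A-]/[HA])
pH = 9.9 + log10(14.08)
pH = 11.0486

11.0486


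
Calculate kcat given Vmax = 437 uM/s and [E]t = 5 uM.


kcat = Vmax / [E]t
kcat = 437 / 5
kcat = 87.4 s^-1

87.4 s^-1


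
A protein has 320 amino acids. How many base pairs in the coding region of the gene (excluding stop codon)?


Each amino acid = 1 codon = 3 bp
bp = 320 * 3 = 960 bp

960 bp


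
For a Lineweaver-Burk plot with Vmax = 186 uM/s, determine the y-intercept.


y-intercept = 1/Vmax
= 1/186
= 0.0054 s/uM

0.0054 s/uM


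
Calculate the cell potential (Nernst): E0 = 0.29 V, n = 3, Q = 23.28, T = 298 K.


E = E0 - (RT/nF) * ln(Q)
E = 0.29 - (8.314 * 298 / (3 * 96485)) * ln(23.28)
E = 0.2631 V

0.2631 V


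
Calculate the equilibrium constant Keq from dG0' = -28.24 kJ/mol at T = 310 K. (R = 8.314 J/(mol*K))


Keq = exp(-dG0 * 1000 / (R * T))
Keq = exp(-(-28.24) * 1000 / (8.314 * 310))
Keq = 57356.0277

57356.0277


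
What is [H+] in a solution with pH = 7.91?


[H+] = 10^(-pH)
[H+] = 10^(-7.91)
[H+] = 1.230e-08 M

1.230e-08 M


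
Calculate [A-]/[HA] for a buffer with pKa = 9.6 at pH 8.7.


[A-]/[HA] = 10^(pH - pKa)
= 10^(8.7 - 9.6)
= 0.1259

0.1259


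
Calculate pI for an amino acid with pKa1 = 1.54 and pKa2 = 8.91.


pI = (pKa1 + pKa2) / 2
pI = (1.54 + 8.91) / 2
pI = 5.225

5.225


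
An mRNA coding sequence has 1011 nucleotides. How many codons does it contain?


codons = nucleotides / 3
codons = 1011 / 3 = 337

337


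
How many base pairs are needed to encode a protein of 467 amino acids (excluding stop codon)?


Each amino acid = 1 codon = 3 bp
bp = 467 * 3 = 1401 bp

1401 bp


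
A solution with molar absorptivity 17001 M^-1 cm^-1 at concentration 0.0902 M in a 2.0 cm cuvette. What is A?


A = epsilon * c * l
A = 17001 * 0.0902 * 2.0
A = 3066.9804

3066.9804


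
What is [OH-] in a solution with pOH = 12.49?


[OH-] = 10^(-pOH)
[OH-] = 10^(-12.49)
[OH-] = 3.236e-13 M

3.236e-13 M


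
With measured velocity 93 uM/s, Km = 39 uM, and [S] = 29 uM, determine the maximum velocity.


Vmax = v * (Km + [S]) / [S]
Vmax = 93 * (39 + 29) / 29
Vmax = 218.069 uM/s

218.069 uM/s


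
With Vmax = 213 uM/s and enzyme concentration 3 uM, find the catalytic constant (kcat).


kcat = Vmax / [E]t
kcat = 213 / 3
kcat = 71.0 s^-1

71.0 s^-1


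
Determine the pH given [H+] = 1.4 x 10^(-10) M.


pH = -log10([H+])
pH = -log10(1.4 x 10^(-10))
pH = 9.8539

9.8539


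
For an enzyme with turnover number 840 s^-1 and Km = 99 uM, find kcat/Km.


Catalytic efficiency = kcat / Km
= 840 / 99
= 8.4848 uM^-1*s^-1

8.4848 uM^-1*s^-1


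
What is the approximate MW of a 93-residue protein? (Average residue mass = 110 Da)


MW = n_residues * 110 Da
MW = 93 * 110
MW = 10230 Da

10230 Da


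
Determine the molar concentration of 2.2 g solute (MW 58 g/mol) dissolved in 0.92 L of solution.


C = (mass / MW) / volume
C = (2.2 / 58) / 0.92
C = 0.0412 M

0.0412 M


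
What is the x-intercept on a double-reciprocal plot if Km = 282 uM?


x-intercept = -1/Km
= -1/282
= -0.0035 1/uM

-0.0035 1/uM


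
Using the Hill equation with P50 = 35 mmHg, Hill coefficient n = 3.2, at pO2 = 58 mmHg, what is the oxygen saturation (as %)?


Y = pO2^n / (P50^n + pO2^n)
Y = 58^3.2 / (35^3.2 + 58^3.2)
Y = 83.43%

83.43%


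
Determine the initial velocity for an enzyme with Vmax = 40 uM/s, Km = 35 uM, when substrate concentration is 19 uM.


v = Vmax * [S] / (Km + [S])
v = 40 * 19 / (35 + 19)
v = 14.0741 uM/s

14.0741 uM/s


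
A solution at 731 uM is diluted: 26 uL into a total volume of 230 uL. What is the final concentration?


C2 = C1 * V1 / V2
C2 = 731 * 26 / 230
C2 = 82.6348 uM

82.6348 uM


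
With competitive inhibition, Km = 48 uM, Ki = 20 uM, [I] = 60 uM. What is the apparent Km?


Km_app = Km * (1 + [I]/Ki)
Km_app = 48 * (1 + 60/20)
Km_app = 192.0 uM

192.0 uM


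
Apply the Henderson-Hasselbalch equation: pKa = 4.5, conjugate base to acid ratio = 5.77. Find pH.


pH = pKa + log10([A-]/[HA])
pH = 4.5 + log10(5.77)
pH = 5.2612

5.2612


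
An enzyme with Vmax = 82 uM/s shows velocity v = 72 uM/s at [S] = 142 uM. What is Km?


Km = [S] * (Vmax - v) / v
Km = 142 * (82 - 72) / 72
Km = 19.7222 uM

19.7222 uM


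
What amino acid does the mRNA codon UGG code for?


Standard genetic code lookup.
Codon UGG -> Trp

Trp


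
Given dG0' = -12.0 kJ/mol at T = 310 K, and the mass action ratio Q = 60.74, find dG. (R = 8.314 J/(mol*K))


dG = dG0' + RT * ln(Q) / 1000
dG = -12.0 + 8.314 * 310 * ln(60.74) / 1000
dG = -1.4159 kJ/mol

-1.4159 kJ/mol


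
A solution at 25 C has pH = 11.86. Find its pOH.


pOH = 14 - pH
pOH = 14 - 11.86
pOH = 2.14

2.14


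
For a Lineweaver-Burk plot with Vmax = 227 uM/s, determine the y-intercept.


y-intercept = 1/Vmax
= 1/227
= 0.0044 s/uM

0.0044 s/uM


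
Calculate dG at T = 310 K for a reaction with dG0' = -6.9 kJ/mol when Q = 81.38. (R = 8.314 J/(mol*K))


dG = dG0' + RT * ln(Q) / 1000
dG = -6.9 + 8.314 * 310 * ln(81.38) / 1000
dG = 4.4381 kJ/mol

4.4381 kJ/mol


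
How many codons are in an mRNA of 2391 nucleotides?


codons = nucleotides / 3
codons = 2391 / 3 = 797

797


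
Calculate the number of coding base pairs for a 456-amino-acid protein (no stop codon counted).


Each amino acid = 1 codon = 3 bp
bp = 456 * 3 = 1368 bp

1368 bp


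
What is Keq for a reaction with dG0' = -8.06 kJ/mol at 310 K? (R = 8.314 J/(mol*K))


Keq = exp(-dG0 * 1000 / (R * T))
Keq = exp(-(-8.06) * 1000 / (8.314 * 310))
Keq = 22.8113

22.8113


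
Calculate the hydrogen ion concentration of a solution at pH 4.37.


[H+] = 10^(-pH)
[H+] = 10^(-4.37)
[H+] = 4.266e-05 M

4.266e-05 M


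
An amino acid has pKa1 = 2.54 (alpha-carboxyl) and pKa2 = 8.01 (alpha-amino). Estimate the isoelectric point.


pI = (pKa1 + pKa2) / 2
pI = (2.54 + 8.01) / 2
pI = 5.275

5.275


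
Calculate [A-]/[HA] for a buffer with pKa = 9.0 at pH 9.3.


[A-]/[HA] = 10^(pH - pKa)
= 10^(9.3 - 9.0)
= 1.9953

1.9953


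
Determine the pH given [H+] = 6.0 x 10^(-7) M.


pH = -log10([H+])
pH = -log10(6.0 x 10^(-7))
pH = 6.2218

6.2218


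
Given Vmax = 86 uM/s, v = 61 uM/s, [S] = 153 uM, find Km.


Km = [S] * (Vmax - v) / v
Km = 153 * (86 - 61) / 61
Km = 62.7049 uM

62.7049 uM


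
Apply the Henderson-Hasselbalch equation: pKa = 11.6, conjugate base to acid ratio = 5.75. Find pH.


pH = pKa + log10([A-]/[HA])
pH = 11.6 + log10(5.75)
pH = 12.3597

12.3597


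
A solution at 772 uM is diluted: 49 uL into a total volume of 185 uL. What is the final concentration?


C2 = C1 * V1 / V2
C2 = 772 * 49 / 185
C2 = 204.4757 uM

204.4757 uM


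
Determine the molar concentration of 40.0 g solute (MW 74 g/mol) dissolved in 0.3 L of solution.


C = (mass / MW) / volume
C = (40.0 / 74) / 0.3
C = 1.8018 M

1.8018 M


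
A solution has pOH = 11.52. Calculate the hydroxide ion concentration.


[OH-] = 10^(-pOH)
[OH-] = 10^(-11.52)
[OH-] = 3.020e-12 M

3.020e-12 M


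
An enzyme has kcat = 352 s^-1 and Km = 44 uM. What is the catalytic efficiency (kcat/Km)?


Catalytic efficiency = kcat / Km
= 352 / 44
= 8.0 uM^-1*s^-1

8.0 uM^-1*s^-1


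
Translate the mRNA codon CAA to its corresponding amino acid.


Standard genetic code lookup.
Codon CAA -> Gln

Gln


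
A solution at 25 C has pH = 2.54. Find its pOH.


pOH = 14 - pH
pOH = 14 - 2.54
pOH = 11.46

11.46


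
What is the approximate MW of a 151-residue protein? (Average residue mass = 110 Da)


MW = n_residues * 110 Da
MW = 151 * 110
MW = 16610 Da

16610 Da


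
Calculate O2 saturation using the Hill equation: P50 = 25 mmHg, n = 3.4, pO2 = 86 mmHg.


Y = pO2^n / (P50^n + pO2^n)
Y = 86^3.4 / (25^3.4 + 86^3.4)
Y = 98.52%

98.52%


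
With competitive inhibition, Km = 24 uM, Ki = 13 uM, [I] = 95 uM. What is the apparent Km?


Km_app = Km * (1 + [I]/Ki)
Km_app = 24 * (1 + 95/13)
Km_app = 199.3846 uM

199.3846 uM


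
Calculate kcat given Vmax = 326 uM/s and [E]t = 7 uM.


kcat = Vmax / [E]t
kcat = 326 / 7
kcat = 46.5714 s^-1

46.5714 s^-1


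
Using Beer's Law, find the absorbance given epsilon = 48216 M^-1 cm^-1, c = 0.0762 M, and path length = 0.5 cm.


A = epsilon * c * l
A = 48216 * 0.0762 * 0.5
A = 1837.0296

1837.0296


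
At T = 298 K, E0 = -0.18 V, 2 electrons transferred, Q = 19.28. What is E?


E = E0 - (RT/nF) * ln(Q)
E = -0.18 - (8.314 * 298 / (2 * 96485)) * ln(19.28)
E = -0.218 V

-0.218 V


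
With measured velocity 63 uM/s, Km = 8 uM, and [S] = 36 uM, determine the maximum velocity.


Vmax = v * (Km + [S]) / [S]
Vmax = 63 * (8 + 36) / 36
Vmax = 77.0 uM/s

77.0 uM/s


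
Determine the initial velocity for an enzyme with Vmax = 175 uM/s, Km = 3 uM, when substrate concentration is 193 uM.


v = Vmax * [S] / (Km + [S])
v = 175 * 193 / (3 + 193)
v = 172.3214 uM/s

172.3214 uM/s


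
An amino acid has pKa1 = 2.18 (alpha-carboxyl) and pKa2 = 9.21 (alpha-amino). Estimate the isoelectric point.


pI = (pKa1 + pKa2) / 2
pI = (2.18 + 9.21) / 2
pI = 5.695

5.695


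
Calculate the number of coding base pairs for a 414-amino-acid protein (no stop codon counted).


Each amino acid = 1 codon = 3 bp
bp = 414 * 3 = 1242 bp

1242 bp


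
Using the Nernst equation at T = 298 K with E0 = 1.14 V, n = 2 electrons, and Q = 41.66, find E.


E = E0 - (RT/nF) * ln(Q)
E = 1.14 - (8.314 * 298 / (2 * 96485)) * ln(41.66)
E = 1.0921 V

1.0921 V


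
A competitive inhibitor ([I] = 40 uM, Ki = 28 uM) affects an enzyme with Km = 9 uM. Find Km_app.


Km_app = Km * (1 + [I]/Ki)
Km_app = 9 * (1 + 40/28)
Km_app = 21.8571 uM

21.8571 uM


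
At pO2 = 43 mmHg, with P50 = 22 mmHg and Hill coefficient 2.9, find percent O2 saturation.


Y = pO2^n / (P50^n + pO2^n)
Y = 43^2.9 / (22^2.9 + 43^2.9)
Y = 87.47%

87.47%


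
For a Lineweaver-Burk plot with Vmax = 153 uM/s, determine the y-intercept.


y-intercept = 1/Vmax
= 1/153
= 0.0065 s/uM

0.0065 s/uM


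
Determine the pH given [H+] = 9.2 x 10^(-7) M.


pH = -log10([H+])
pH = -log10(9.2 x 10^(-7))
pH = 6.0362

6.0362


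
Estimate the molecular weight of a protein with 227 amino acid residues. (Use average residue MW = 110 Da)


MW = n_residues * 110 Da
MW = 227 * 110
MW = 24970 Da

24970 Da


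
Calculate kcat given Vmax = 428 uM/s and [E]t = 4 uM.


kcat = Vmax / [E]t
kcat = 428 / 4
kcat = 107.0 s^-1

107.0 s^-1


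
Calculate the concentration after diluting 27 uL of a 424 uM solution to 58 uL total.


C2 = C1 * V1 / V2
C2 = 424 * 27 / 58
C2 = 197.3793 uM

197.3793 uM


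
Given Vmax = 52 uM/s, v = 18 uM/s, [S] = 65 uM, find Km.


Km = [S] * (Vmax - v) / v
Km = 65 * (52 - 18) / 18
Km = 122.7778 uM

122.7778 uM


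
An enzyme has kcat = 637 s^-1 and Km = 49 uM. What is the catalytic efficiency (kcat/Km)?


Catalytic efficiency = kcat / Km
= 637 / 49
= 13.0 uM^-1*s^-1

13.0 uM^-1*s^-1


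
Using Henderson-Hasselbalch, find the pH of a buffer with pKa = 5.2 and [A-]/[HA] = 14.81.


pH = pKa + log10([A-]/[HA])
pH = 5.2 + log10(14.81)
pH = 6.3706

6.3706


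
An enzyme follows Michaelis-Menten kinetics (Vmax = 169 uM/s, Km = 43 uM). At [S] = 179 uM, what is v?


v = Vmax * [S] / (Km + [S])
v = 169 * 179 / (43 + 179)
v = 136.2658 uM/s

136.2658 uM/s


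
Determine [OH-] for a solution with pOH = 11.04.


[OH-] = 10^(-pOH)
[OH-] = 10^(-11.04)
[OH-] = 9.120e-12 M

9.120e-12 M


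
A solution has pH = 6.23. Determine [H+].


[H+] = 10^(-pH)
[H+] = 10^(-6.23)
[H+] = 5.888e-07 M

5.888e-07 M


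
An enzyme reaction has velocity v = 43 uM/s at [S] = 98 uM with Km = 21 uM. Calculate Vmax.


Vmax = v * (Km + [S]) / [S]
Vmax = 43 * (21 + 98) / 98
Vmax = 52.2143 uM/s

52.2143 uM/s


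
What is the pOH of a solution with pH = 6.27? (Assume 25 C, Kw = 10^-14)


pOH = 14 - pH
pOH = 14 - 6.27
pOH = 7.73

7.73


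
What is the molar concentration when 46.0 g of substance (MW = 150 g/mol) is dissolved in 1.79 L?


C = (mass / MW) / volume
C = (46.0 / 150) / 1.79
C = 0.1713 M

0.1713 M


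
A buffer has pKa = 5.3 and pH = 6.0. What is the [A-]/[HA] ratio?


[A-]/[HA] = 10^(pH - pKa)
= 10^(6.0 - 5.3)
= 5.0119

5.0119


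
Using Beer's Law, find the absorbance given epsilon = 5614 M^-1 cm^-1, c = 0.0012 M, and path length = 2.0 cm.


A = epsilon * c * l
A = 5614 * 0.0012 * 2.0
A = 13.4736

13.4736


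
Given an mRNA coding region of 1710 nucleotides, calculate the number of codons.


codons = nucleotides / 3
codons = 1710 / 3 = 570

570


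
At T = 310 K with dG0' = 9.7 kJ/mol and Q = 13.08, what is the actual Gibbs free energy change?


dG = dG0' + RT * ln(Q) / 1000
dG = 9.7 + 8.314 * 310 * ln(13.08) / 1000
dG = 16.3266 kJ/mol

16.3266 kJ/mol


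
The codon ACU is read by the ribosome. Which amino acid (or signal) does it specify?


Standard genetic code lookup.
Codon ACU -> Thr

Thr


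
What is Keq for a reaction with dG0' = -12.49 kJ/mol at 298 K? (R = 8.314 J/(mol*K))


Keq = exp(-dG0 * 1000 / (R * T))
Keq = exp(-(-12.49) * 1000 / (8.314 * 298))
Keq = 154.6595

154.6595


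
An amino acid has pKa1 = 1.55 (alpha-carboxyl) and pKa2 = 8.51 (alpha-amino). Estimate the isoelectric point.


pI = (pKa1 + pKa2) / 2
pI = (1.55 + 8.51) / 2
pI = 5.03

5.03


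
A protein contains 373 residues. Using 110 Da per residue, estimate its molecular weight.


MW = n_residues * 110 Da
MW = 373 * 110
MW = 41030 Da

41030 Da


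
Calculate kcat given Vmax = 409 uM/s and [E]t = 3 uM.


kcat = Vmax / [E]t
kcat = 409 / 3
kcat = 136.3333 s^-1

136.3333 s^-1


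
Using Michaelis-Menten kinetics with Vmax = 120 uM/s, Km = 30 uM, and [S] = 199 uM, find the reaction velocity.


v = Vmax * [S] / (Km + [S])
v = 120 * 199 / (30 + 199)
v = 104.2795 uM/s

104.2795 uM/s


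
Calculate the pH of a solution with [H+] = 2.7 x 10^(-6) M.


pH = -log10([H+])
pH = -log10(2.7 x 10^(-6))
pH = 5.5686

5.5686


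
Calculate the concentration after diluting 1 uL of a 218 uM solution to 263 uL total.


C2 = C1 * V1 / V2
C2 = 218 * 1 / 263
C2 = 0.8289 uM

0.8289 uM


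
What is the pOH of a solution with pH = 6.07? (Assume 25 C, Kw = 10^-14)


pOH = 14 - pH
pOH = 14 - 6.07
pOH = 7.93

7.93


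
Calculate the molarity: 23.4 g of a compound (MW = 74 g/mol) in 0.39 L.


C = (mass / MW) / volume
C = (23.4 / 74) / 0.39
C = 0.8108 M

0.8108 M


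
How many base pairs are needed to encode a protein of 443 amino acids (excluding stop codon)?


Each amino acid = 1 codon = 3 bp
bp = 443 * 3 = 1329 bp

1329 bp


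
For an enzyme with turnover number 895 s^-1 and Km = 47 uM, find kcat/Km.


Catalytic efficiency = kcat / Km
= 895 / 47
= 19.0426 uM^-1*s^-1

19.0426 uM^-1*s^-1


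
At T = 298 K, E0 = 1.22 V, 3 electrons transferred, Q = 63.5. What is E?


E = E0 - (RT/nF) * ln(Q)
E = 1.22 - (8.314 * 298 / (3 * 96485)) * ln(63.5)
E = 1.1845 V

1.1845 V


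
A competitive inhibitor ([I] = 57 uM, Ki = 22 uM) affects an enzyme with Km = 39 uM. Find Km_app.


Km_app = Km * (1 + [I]/Ki)
Km_app = 39 * (1 + 57/22)
Km_app = 140.0455 uM

140.0455 uM


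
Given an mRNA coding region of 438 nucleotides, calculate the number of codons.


codons = nucleotides / 3
codons = 438 / 3 = 146

146


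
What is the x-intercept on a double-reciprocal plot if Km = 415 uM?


x-intercept = -1/Km
= -1/415
= -0.0024 1/uM

-0.0024 1/uM


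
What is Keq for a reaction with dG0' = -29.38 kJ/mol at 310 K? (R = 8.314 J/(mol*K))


Keq = exp(-dG0 * 1000 / (R * T))
Keq = exp(-(-29.38) * 1000 / (8.314 * 310))
Keq = 89263.6579

89263.6579


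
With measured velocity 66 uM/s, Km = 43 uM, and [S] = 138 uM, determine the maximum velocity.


Vmax = v * (Km + [S]) / [S]
Vmax = 66 * (43 + 138) / 138
Vmax = 86.5652 uM/s

86.5652 uM/s


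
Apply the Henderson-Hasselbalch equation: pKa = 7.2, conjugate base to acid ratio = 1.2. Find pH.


pH = pKa + log10([A-]/[HA])
pH = 7.2 + log10(1.2)
pH = 7.2792

7.2792


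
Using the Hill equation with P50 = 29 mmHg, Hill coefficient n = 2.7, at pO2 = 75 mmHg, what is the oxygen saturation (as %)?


Y = pO2^n / (P50^n + pO2^n)
Y = 75^2.7 / (29^2.7 + 75^2.7)
Y = 92.86%

92.86%


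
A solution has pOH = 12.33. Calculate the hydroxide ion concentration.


[OH-] = 10^(-pOH)
[OH-] = 10^(-12.33)
[OH-] = 4.677e-13 M

4.677e-13 M


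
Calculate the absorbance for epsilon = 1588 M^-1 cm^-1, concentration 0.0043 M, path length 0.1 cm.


A = epsilon * c * l
A = 1588 * 0.0043 * 0.1
A = 0.6828

0.6828


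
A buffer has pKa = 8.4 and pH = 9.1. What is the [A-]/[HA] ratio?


[A-]/[HA] = 10^(pH - pKa)
= 10^(9.1 - 8.4)
= 5.0119

5.0119


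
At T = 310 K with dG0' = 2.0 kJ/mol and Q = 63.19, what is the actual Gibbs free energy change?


dG = dG0' + RT * ln(Q) / 1000
dG = 2.0 + 8.314 * 310 * ln(63.19) / 1000
dG = 12.686 kJ/mol

12.686 kJ/mol


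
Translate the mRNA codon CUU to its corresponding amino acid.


Standard genetic code lookup.
Codon CUU -> Leu

Leu


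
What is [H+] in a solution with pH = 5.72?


[H+] = 10^(-pH)
[H+] = 10^(-5.72)
[H+] = 1.905e-06 M

1.905e-06 M


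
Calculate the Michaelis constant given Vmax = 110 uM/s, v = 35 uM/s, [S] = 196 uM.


Km = [S] * (Vmax - v) / v
Km = 196 * (110 - 35) / 35
Km = 420.0 uM

420.0 uM


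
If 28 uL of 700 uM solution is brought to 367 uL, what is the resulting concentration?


C2 = C1 * V1 / V2
C2 = 700 * 28 / 367
C2 = 53.406 uM

53.406 uM


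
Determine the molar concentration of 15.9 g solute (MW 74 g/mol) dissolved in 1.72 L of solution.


C = (mass / MW) / volume
C = (15.9 / 74) / 1.72
C = 0.1249 M

0.1249 M


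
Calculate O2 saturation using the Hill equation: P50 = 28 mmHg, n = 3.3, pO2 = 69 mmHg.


Y = pO2^n / (P50^n + pO2^n)
Y = 69^3.3 / (28^3.3 + 69^3.3)
Y = 95.15%

95.15%


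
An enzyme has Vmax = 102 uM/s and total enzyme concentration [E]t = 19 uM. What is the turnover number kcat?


kcat = Vmax / [E]t
kcat = 102 / 19
kcat = 5.3684 s^-1

5.3684 s^-1


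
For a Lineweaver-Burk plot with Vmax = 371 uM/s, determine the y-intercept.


y-intercept = 1/Vmax
= 1/371
= 0.0027 s/uM

0.0027 s/uM


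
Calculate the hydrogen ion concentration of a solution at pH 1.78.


[H+] = 10^(-pH)
[H+] = 10^(-1.78)
[H+] = 0.0166 M

0.0166 M


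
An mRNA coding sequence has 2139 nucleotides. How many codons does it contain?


codons = nucleotides / 3
codons = 2139 / 3 = 713

713


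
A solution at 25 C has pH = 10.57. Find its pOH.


pOH = 14 - pH
pOH = 14 - 10.57
pOH = 3.43

3.43


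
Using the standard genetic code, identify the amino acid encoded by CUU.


Standard genetic code lookup.
Codon CUU -> Leu

Leu


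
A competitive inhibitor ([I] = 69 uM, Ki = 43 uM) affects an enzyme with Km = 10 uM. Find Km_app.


Km_app = Km * (1 + [I]/Ki)
Km_app = 10 * (1 + 69/43)
Km_app = 26.0465 uM

26.0465 uM


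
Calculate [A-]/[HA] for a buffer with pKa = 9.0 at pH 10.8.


[A-]/[HA] = 10^(pH - pKa)
= 10^(10.8 - 9.0)
= 63.0957

63.0957


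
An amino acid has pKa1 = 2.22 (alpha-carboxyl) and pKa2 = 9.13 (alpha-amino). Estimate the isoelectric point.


pI = (pKa1 + pKa2) / 2
pI = (2.22 + 9.13) / 2
pI = 5.675

5.675


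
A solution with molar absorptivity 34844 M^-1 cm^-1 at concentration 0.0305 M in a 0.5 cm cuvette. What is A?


A = epsilon * c * l
A = 34844 * 0.0305 * 0.5
A = 531.371

531.371


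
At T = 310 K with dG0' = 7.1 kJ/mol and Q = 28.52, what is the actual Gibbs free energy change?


dG = dG0' + RT * ln(Q) / 1000
dG = 7.1 + 8.314 * 310 * ln(28.52) / 1000
dG = 15.7356 kJ/mol

15.7356 kJ/mol


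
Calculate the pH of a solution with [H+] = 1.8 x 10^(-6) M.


pH = -log10([H+])
pH = -log10(1.8 x 10^(-6))
pH = 5.7447

5.7447


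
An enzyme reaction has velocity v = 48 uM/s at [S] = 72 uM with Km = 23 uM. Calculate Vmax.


Vmax = v * (Km + [S]) / [S]
Vmax = 48 * (23 + 72) / 72
Vmax = 63.3333 uM/s

63.3333 uM/s


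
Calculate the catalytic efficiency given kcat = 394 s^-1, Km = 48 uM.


Catalytic efficiency = kcat / Km
= 394 / 48
= 8.2083 uM^-1*s^-1

8.2083 uM^-1*s^-1


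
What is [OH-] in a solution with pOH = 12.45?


[OH-] = 10^(-pOH)
[OH-] = 10^(-12.45)
[OH-] = 3.548e-13 M

3.548e-13 M


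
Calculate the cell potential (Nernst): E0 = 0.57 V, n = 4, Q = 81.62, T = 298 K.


E = E0 - (RT/nF) * ln(Q)
E = 0.57 - (8.314 * 298 / (4 * 96485)) * ln(81.62)
E = 0.5417 V

0.5417 V


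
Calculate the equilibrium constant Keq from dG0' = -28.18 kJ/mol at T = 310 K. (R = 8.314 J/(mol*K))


Keq = exp(-dG0 * 1000 / (R * T))
Keq = exp(-(-28.18) * 1000 / (8.314 * 310))
Keq = 56036.2121

56036.2121


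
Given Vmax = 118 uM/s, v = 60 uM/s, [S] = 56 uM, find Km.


Km = [S] * (Vmax - v) / v
Km = 56 * (118 - 60) / 60
Km = 54.1333 uM

54.1333 uM


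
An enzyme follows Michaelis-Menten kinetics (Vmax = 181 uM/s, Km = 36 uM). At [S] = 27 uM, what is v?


v = Vmax * [S] / (Km + [S])
v = 181 * 27 / (36 + 27)
v = 77.5714 uM/s

77.5714 uM/s


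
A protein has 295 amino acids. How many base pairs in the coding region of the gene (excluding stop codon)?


Each amino acid = 1 codon = 3 bp
bp = 295 * 3 = 885 bp

885 bp


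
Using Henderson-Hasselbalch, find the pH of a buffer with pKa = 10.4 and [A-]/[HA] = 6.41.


pH = pKa + log10([A-]/[HA])
pH = 10.4 + log10(6.41)
pH = 11.2069

11.2069


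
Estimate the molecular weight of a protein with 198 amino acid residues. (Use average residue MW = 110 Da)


MW = n_residues * 110 Da
MW = 198 * 110
MW = 21780 Da

21780 Da


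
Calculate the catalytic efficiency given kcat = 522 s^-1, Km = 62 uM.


Catalytic efficiency = kcat / Km
= 522 / 62
= 8.4194 uM^-1*s^-1

8.4194 uM^-1*s^-1


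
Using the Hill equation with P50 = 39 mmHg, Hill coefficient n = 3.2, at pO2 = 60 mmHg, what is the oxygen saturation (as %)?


Y = pO2^n / (P50^n + pO2^n)
Y = 60^3.2 / (39^3.2 + 60^3.2)
Y = 79.88%

79.88%


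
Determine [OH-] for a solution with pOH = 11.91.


[OH-] = 10^(-pOH)
[OH-] = 10^(-11.91)
[OH-] = 1.230e-12 M

1.230e-12 M


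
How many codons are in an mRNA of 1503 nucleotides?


codons = nucleotides / 3
codons = 1503 / 3 = 501

501


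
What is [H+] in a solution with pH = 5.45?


[H+] = 10^(-pH)
[H+] = 10^(-5.45)
[H+] = 3.548e-06 M

3.548e-06 M


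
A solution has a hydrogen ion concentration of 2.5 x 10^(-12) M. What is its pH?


pH = -log10([H+])
pH = -log10(2.5 x 10^(-12))
pH = 11.6021

11.6021
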